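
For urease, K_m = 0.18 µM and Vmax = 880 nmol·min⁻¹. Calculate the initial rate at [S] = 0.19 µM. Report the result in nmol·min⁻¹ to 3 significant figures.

452 nmol·min⁻¹

v = Vmax·[S]/(Km + [S]) = 880 × 0.19 / (0.18 + 0.19)
  = 167.2 / 0.3700 = 452 nmol·min⁻¹.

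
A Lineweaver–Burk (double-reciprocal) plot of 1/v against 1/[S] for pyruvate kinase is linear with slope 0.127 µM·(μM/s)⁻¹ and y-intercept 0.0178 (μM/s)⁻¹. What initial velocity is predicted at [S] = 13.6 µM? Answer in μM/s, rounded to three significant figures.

36.8 μM/s

The y-intercept is 1/Vmax, so Vmax = 1/0.0178 = 56.2 μM/s.
The slope is Km/Vmax, so Km = 0.127 × 56.2 = 7.13 µM.
Then v = 56.2 × 13.6/(7.13 + 13.6) = 36.8 μM/s.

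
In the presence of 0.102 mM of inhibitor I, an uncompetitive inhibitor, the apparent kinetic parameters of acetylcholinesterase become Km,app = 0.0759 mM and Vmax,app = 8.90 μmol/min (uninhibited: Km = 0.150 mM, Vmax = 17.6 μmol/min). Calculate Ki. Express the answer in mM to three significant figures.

0.104 mM

Uncompetitive: Vmax,app = Vmax/α (and Km,app = Km/α) with α = 1 + [I]/Ki.
α = Vmax/Vmax,app = 17.6/8.90 = 1.978.
Ki = [I]/(α − 1) = 0.102/0.9775 = 0.104 mM.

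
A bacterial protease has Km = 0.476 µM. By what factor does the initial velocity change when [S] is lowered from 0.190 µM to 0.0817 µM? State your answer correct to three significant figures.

Since Vmax cancels, v₂/v₁ = [S]₂(Km+[S]₁) / [S]₁(Km+[S]₂).
= 0.0817×(0.476+0.190) / (0.190×(0.476+0.0817)) = 0.05441/0.1060 = 0.514.

0.514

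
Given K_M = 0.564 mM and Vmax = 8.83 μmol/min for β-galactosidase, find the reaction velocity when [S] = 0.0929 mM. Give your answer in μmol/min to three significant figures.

[S]/(Km+[S]) = 0.0929/0.6569 = 0.1414, the fractional saturation.
v = 0.1414 × Vmax = 0.1414 × 8.83 = 1.25 μmol/min.

1.25 μmol/min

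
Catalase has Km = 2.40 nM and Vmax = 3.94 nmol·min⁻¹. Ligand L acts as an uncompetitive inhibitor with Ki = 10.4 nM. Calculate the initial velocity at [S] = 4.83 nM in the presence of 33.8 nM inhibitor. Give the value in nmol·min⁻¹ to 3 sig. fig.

0.830 nmol·min⁻¹

With α = 1 + [I]/Ki = 1 + 33.8/10.4 = 4.250, the uncompetitive rate law is v = (Vmax/α)·[S] / (Km/α + [S]).
v = (3.94/4.250)×4.83 / (2.40/4.250 + 4.83) = 4.478/5.395 = 0.830 nmol·min⁻¹.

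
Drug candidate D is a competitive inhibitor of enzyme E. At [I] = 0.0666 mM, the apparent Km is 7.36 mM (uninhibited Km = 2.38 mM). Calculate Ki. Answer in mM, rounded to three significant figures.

Competitive: Km,app = α·Km with α = 1 + [I]/Ki.
α = Km,app/Km = 7.36/2.38 = 3.092.
Since α = 1 + [I]/Ki, [I]/Ki = 3.092 − 1 = 2.092 and Ki = 0.0666/2.092 = 0.0318 mM.

0.0318 mM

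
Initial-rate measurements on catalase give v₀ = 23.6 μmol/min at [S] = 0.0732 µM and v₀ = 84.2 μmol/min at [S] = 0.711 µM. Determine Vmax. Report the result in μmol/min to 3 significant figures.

119 μmol/min

In reciprocal form, 1/v = (Km/Vmax)·(1/[S]) + 1/Vmax. The two points give (1/[S], 1/v) = (13.66, 0.04237) and (1.406, 0.01188).
Slope = (0.04237 − 0.01188)/(13.66 − 1.406) = 0.002489; intercept = 0.04237 − 0.002489×13.66 = 0.008376.
Vmax = 1/intercept = 119 μmol/min; Km = slope × Vmax = 0.002489 × 119 = 0.297 µM.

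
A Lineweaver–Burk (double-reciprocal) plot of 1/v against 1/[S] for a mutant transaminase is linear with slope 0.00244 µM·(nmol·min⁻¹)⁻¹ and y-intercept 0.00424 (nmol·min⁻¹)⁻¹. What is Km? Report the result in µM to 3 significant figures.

0.575 µM

y-intercept = 1/Vmax ⇒ Vmax = 236 nmol·min⁻¹; slope = Km/Vmax ⇒ Km = slope × Vmax.
Km = 0.00244 × 236 = 0.575 µM.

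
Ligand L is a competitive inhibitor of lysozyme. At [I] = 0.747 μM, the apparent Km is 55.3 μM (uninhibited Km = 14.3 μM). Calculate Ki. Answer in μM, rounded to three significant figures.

0.261 μM

Competitive: Km,app = α·Km with α = 1 + [I]/Ki.
α = Km,app/Km = 55.3/14.3 = 3.867.
Since α = 1 + [I]/Ki, [I]/Ki = 3.867 − 1 = 2.867 and Ki = 0.747/2.867 = 0.261 μM.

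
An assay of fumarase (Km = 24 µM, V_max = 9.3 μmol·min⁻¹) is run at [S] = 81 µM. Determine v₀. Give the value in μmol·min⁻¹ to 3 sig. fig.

7.17 μmol·min⁻¹

v = Vmax·[S]/(Km + [S]) = 9.3 × 81 / (24 + 81)
  = 753.3 / 105.0 = 7.17 μmol·min⁻¹.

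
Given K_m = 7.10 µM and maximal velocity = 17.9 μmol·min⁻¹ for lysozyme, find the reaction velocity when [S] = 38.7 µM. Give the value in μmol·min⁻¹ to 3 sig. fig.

15.1 μmol·min⁻¹

[S]/(Km+[S]) = 38.7/45.80 = 0.8450, the fractional saturation.
v = 0.8450 × Vmax = 0.8450 × 17.9 = 15.1 μmol·min⁻¹.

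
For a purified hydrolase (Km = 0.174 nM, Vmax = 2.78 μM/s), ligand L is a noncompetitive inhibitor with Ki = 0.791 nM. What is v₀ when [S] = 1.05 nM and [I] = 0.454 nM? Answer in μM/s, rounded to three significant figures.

1.52 μM/s

With α = 1 + [I]/Ki = 1 + 0.454/0.791 = 1.574, the noncompetitive rate law is v = (Vmax/α)·[S] / (Km + [S]).
v = (2.78/1.574)×1.05 / (0.174 + 1.05) = 1.855/1.224 = 1.52 μM/s.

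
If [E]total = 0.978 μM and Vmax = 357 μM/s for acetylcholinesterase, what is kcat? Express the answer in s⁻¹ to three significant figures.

kcat = Vmax/[E]total = 357 μM/s / 0.978 μM = 365 s⁻¹.

365 s⁻¹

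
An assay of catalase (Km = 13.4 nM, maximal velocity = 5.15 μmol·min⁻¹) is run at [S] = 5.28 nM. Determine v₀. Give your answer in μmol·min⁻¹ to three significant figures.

1.46 μmol·min⁻¹

v = Vmax·[S]/(Km + [S]) = 5.15 × 5.28 / (13.4 + 5.28)
  = 27.19 / 18.68 = 1.46 μmol·min⁻¹.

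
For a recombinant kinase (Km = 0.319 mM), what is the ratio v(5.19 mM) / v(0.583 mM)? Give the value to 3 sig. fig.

Since Vmax cancels, v₂/v₁ = [S]₂(Km+[S]₁) / [S]₁(Km+[S]₂).
= 5.19×(0.319+0.583) / (0.583×(0.319+5.19)) = 4.681/3.212 = 1.46.

1.46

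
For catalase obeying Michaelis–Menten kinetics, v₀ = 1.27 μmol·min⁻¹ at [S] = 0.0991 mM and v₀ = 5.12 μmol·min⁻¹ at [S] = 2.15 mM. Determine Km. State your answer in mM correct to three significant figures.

0.369 mM

From v = Vmax[S]/(Km+[S]), each point gives Vmax = v(Km+[S])/[S].
Equating: 1.27(Km+0.0991)/0.0991 = 5.12(Km+2.15)/2.15.
12.82·Km + 1.27 = 2.381·Km + 5.12, so (12.82 − 2.381)·Km = 5.12 − 1.27.
Km = 3.850/10.43 = 0.369 mM; then Vmax = 1.27(0.369+0.0991)/0.0991 = 6.00 μmol·min⁻¹.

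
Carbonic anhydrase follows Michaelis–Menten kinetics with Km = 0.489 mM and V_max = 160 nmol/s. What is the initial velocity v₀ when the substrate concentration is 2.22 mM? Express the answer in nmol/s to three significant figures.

[S]/(Km+[S]) = 2.22/2.709 = 0.8195, the fractional saturation.
v = 0.8195 × Vmax = 0.8195 × 160 = 131 nmol/s.

131 nmol/s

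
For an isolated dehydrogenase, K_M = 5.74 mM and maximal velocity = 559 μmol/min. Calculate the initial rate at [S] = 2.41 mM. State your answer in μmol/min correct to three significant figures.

v = Vmax·[S]/(Km + [S]) = 559 × 2.41 / (5.74 + 2.41)
  = 1347 / 8.150 = 165 μmol/min.

165 μmol/min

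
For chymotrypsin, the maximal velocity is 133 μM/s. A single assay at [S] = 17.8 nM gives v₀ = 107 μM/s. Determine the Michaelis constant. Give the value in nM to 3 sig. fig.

4.33 nM

From v = Vmax[S]/(Km+[S]), Km = [S](Vmax − v)/v.
Km = 17.8 × (133 − 107) / 107 = 462.8/107 = 4.33 nM.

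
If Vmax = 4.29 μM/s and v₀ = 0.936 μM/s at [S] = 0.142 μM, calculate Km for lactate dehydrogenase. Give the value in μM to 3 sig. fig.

0.509 μM

v/Vmax = 0.936/4.29 = 0.2182 = [S]/(Km+[S]).
So Km + [S] = [S]/0.2182 = 0.6508 μM, giving Km = 0.6508 − 0.142 = 0.509 μM.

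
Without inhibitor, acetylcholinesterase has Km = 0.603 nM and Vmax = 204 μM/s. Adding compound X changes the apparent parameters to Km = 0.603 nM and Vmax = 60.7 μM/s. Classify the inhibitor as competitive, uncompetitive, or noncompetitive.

Vmax decreases (204 → 60.7 μM/s) while Km is unchanged — pure noncompetitive inhibition.

noncompetitive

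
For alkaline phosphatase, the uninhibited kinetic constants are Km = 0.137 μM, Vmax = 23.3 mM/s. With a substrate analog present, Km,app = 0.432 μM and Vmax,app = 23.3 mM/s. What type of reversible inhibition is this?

competitive

Km increases (0.137 → 0.432 μM) while Vmax is unchanged — the hallmark of competitive inhibition.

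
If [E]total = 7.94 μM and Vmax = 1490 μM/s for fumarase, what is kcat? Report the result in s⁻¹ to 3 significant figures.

kcat = Vmax/[E]total = 1490 μM/s / 7.94 μM = 188 s⁻¹.

188 s⁻¹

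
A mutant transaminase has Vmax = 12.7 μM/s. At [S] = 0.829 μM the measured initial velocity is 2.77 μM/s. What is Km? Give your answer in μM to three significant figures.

2.97 μM

From v = Vmax[S]/(Km+[S]), Km = [S](Vmax − v)/v.
Km = 0.829 × (12.7 − 2.77) / 2.77 = 8.232/2.77 = 2.97 μM.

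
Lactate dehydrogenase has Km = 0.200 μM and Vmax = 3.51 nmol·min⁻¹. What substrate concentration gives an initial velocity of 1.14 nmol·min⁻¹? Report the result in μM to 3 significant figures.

The required fractional saturation is v/Vmax = 1.14/3.51 = 0.3248.
Then [S]/(Km+[S]) = 0.3248 ⇒ [S] = 0.200 × 0.3248/(1 − 0.3248) = 0.0962 μM.

0.0962 μM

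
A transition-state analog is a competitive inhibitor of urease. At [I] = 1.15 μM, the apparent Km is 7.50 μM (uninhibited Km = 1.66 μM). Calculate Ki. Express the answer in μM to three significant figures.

Competitive: Km,app = α·Km with α = 1 + [I]/Ki.
α = Km,app/Km = 7.50/1.66 = 4.518.
Since α = 1 + [I]/Ki, [I]/Ki = 4.518 − 1 = 3.518 and Ki = 1.15/3.518 = 0.327 μM.

0.327 μM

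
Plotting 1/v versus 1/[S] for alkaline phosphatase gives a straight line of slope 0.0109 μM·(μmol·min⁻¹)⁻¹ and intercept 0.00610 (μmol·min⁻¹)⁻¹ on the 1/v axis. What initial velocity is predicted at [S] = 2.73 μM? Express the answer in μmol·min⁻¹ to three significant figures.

The y-intercept is 1/Vmax, so Vmax = 1/0.00610 = 164 μmol·min⁻¹.
The slope is Km/Vmax, so Km = 0.0109 × 164 = 1.79 μM.
Then v = 164 × 2.73/(1.79 + 2.73) = 99.1 μmol·min⁻¹.

99.1 μmol·min⁻¹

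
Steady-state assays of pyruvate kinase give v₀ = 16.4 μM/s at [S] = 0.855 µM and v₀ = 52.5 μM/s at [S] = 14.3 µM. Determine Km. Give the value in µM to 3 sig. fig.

In reciprocal form, 1/v = (Km/Vmax)·(1/[S]) + 1/Vmax. The two points give (1/[S], 1/v) = (1.170, 0.06098) and (0.06993, 0.01905).
Slope = (0.06098 − 0.01905)/(1.170 − 0.06993) = 0.03813; intercept = 0.06098 − 0.03813×1.170 = 0.01638.
Vmax = 1/intercept = 61.0 μM/s; Km = slope × Vmax = 0.03813 × 61.0 = 2.33 µM.

2.33 µM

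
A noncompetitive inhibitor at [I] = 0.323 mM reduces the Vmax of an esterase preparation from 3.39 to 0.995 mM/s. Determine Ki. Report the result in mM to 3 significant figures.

Noncompetitive: Vmax,app = Vmax/α with α = 1 + [I]/Ki.
α = Vmax/Vmax,app = 3.39/0.995 = 3.407.
Ki = [I]/(α − 1) = 0.323/2.407 = 0.134 mM.

0.134 mM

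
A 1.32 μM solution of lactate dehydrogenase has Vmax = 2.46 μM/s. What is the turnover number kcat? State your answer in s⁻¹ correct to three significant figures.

1.86 s⁻¹

kcat = Vmax/[E]total = 2.46 μM/s / 1.32 μM = 1.86 s⁻¹.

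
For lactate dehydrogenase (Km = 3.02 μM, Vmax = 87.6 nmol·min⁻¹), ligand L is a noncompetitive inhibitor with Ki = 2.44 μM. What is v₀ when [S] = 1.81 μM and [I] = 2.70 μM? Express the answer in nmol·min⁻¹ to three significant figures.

α = 1 + [I]/Ki = 1 + 2.70/2.44 = 2.107.
For a noncompetitive inhibitor, Vmax is reduced to Vmax/α while Km is unchanged: Km,app = 3.02 μM, Vmax,app = 41.6 nmol·min⁻¹.
v = Vmax,app·[S]/(Km,app + [S]) = 41.6 × 1.81/(3.02 + 1.81) = 15.6 nmol·min⁻¹.

15.6 nmol·min⁻¹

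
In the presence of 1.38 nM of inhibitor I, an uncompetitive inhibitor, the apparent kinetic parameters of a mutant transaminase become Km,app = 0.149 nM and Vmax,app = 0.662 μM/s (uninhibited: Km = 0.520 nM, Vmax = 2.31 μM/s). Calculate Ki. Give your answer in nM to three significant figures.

Uncompetitive: Vmax,app = Vmax/α (and Km,app = Km/α) with α = 1 + [I]/Ki.
α = Vmax/Vmax,app = 2.31/0.662 = 3.489.
Ki = [I]/(α − 1) = 1.38/2.489 = 0.554 nM.

0.554 nM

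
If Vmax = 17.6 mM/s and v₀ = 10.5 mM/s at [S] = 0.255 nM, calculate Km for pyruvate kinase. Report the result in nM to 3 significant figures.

From v = Vmax[S]/(Km+[S]), Km = [S](Vmax − v)/v.
Km = 0.255 × (17.6 − 10.5) / 10.5 = 1.811/10.5 = 0.172 nM.

0.172 nM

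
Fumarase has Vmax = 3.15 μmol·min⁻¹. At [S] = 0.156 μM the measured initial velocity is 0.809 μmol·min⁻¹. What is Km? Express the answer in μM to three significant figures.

v/Vmax = 0.809/3.15 = 0.2568 = [S]/(Km+[S]).
So Km + [S] = [S]/0.2568 = 0.6074 μM, giving Km = 0.6074 − 0.156 = 0.451 μM.

0.451 μM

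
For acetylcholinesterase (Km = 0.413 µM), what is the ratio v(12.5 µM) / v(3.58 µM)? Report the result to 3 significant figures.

1.08

Since Vmax cancels, v₂/v₁ = [S]₂(Km+[S]₁) / [S]₁(Km+[S]₂).
= 12.5×(0.413+3.58) / (3.58×(0.413+12.5)) = 49.91/46.23 = 1.08.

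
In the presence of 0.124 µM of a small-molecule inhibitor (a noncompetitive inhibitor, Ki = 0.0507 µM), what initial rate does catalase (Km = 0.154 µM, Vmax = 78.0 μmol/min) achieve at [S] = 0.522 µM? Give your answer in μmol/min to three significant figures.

17.5 μmol/min

α = 1 + [I]/Ki = 1 + 0.124/0.0507 = 3.446.
For a noncompetitive inhibitor, Vmax is reduced to Vmax/α while Km is unchanged: Km,app = 0.154 µM, Vmax,app = 22.6 μmol/min.
v = Vmax,app·[S]/(Km,app + [S]) = 22.6 × 0.522/(0.154 + 0.522) = 17.5 μmol/min.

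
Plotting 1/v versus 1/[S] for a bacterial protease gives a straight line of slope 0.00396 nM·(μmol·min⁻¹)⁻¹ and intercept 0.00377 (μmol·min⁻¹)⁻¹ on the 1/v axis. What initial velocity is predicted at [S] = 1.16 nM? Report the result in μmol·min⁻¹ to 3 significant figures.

139 μmol·min⁻¹

The y-intercept is 1/Vmax, so Vmax = 1/0.00377 = 265 μmol·min⁻¹.
The slope is Km/Vmax, so Km = 0.00396 × 265 = 1.05 nM.
Then v = 265 × 1.16/(1.05 + 1.16) = 139 μmol·min⁻¹.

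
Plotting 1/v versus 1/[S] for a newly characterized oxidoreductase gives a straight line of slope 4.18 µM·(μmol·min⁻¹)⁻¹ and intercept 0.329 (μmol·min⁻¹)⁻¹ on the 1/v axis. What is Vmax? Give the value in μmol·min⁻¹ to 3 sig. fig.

The y-intercept of a Lineweaver–Burk plot equals 1/Vmax, so Vmax = 1/0.329 = 3.04 μmol·min⁻¹.

3.04 μmol·min⁻¹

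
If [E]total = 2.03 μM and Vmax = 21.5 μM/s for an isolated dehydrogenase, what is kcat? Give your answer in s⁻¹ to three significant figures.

kcat = Vmax/[E]total = 21.5 μM/s / 2.03 μM = 10.6 s⁻¹.

10.6 s⁻¹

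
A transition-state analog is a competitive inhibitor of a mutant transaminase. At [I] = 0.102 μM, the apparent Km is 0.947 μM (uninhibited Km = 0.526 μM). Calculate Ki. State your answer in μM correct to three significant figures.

0.127 μM

Competitive: Km,app = α·Km with α = 1 + [I]/Ki.
α = Km,app/Km = 0.947/0.526 = 1.800.
Ki = [I]/(α − 1) = 0.102/0.8004 = 0.127 μM.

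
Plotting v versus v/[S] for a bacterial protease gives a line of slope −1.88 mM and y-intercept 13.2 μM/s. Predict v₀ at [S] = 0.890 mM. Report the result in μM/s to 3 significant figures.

In the Eadie–Hofstee form v = Vmax − Km·(v/[S]), the slope is −Km and the intercept is Vmax, so Km = 1.88 mM and Vmax = 13.2 μM/s.
v = 13.2 × 0.890/(1.88 + 0.890) = 4.24 μM/s.

4.24 μM/s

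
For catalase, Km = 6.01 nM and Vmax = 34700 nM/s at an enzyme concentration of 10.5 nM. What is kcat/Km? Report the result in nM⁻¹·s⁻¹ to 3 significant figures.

550 nM⁻¹·s⁻¹

kcat = Vmax/[E]total = 34700/10.5 = 3300 s⁻¹.
kcat/Km = 3300/6.01 = 550 nM⁻¹·s⁻¹.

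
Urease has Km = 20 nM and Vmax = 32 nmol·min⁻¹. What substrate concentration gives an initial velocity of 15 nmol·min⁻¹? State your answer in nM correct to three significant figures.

17.6 nM

Rearranging v = Vmax[S]/(Km+[S]) gives [S] = Km·v/(Vmax − v).
[S] = 20 × 15 / (32 − 15) = 300.0/17.00 = 17.6 nM.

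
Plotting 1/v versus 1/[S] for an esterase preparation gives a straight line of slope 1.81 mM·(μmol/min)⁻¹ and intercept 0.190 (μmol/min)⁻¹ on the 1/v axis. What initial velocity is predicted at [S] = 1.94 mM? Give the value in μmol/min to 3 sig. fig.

0.890 μmol/min

The y-intercept is 1/Vmax, so Vmax = 1/0.190 = 5.26 μmol/min.
The slope is Km/Vmax, so Km = 1.81 × 5.26 = 9.53 mM.
Then v = 5.26 × 1.94/(9.53 + 1.94) = 0.890 μmol/min.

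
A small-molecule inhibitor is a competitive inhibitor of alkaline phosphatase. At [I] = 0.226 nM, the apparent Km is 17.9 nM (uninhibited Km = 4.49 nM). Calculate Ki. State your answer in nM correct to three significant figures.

Competitive: Km,app = α·Km with α = 1 + [I]/Ki.
α = Km,app/Km = 17.9/4.49 = 3.987.
Since α = 1 + [I]/Ki, [I]/Ki = 3.987 − 1 = 2.987 and Ki = 0.226/2.987 = 0.0757 nM.

0.0757 nM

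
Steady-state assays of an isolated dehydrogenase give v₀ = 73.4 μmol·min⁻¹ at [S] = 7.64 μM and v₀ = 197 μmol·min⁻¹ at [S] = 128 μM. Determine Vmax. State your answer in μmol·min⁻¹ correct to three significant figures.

221 μmol·min⁻¹

From v = Vmax[S]/(Km+[S]), each point gives Vmax = v(Km+[S])/[S].
Equating: 73.4(Km+7.64)/7.64 = 197(Km+128)/128.
9.607·Km + 73.4 = 1.539·Km + 197, so (9.607 − 1.539)·Km = 197 − 73.4.
Km = 123.6/8.068 = 15.3 μM; then Vmax = 73.4(15.3+7.64)/7.64 = 221 μmol·min⁻¹.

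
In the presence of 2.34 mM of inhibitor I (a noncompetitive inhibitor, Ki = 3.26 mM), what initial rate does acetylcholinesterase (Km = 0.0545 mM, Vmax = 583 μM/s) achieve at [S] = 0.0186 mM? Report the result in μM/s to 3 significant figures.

With α = 1 + [I]/Ki = 1 + 2.34/3.26 = 1.718, the noncompetitive rate law is v = (Vmax/α)·[S] / (Km + [S]).
v = (583/1.718)×0.0186 / (0.0545 + 0.0186) = 6.313/0.07310 = 86.4 μM/s.

86.4 μM/s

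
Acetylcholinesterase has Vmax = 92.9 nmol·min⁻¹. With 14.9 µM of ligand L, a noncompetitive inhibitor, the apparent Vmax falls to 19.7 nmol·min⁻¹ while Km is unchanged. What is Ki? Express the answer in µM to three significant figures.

Noncompetitive: Vmax,app = Vmax/α with α = 1 + [I]/Ki.
α = Vmax/Vmax,app = 92.9/19.7 = 4.716.
Ki = [I]/(α − 1) = 14.9/3.716 = 4.01 µM.

4.01 µM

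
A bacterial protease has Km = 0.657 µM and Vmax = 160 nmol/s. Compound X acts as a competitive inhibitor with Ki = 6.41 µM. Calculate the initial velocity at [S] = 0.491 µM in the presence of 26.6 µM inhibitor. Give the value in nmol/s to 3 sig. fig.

α = 1 + [I]/Ki = 1 + 26.6/6.41 = 5.150.
For a competitive inhibitor, Vmax is unchanged and the apparent Km becomes α·Km: Km,app = 3.38 µM, Vmax,app = 160 nmol/s.
v = Vmax,app·[S]/(Km,app + [S]) = 160 × 0.491/(3.38 + 0.491) = 20.3 nmol/s.

20.3 nmol/s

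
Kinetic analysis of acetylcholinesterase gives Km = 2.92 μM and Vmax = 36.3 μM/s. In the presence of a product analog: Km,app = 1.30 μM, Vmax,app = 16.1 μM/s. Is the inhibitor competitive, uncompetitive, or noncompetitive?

uncompetitive

Both Km and Vmax decrease by the same factor (~2.25-fold) — characteristic of uncompetitive inhibition.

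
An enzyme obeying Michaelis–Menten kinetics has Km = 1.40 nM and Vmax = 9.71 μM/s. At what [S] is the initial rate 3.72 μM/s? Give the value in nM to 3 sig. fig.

0.869 nM

Rearranging v = Vmax[S]/(Km+[S]) gives [S] = Km·v/(Vmax − v).
[S] = 1.40 × 3.72 / (9.71 − 3.72) = 5.208/5.990 = 0.869 nM.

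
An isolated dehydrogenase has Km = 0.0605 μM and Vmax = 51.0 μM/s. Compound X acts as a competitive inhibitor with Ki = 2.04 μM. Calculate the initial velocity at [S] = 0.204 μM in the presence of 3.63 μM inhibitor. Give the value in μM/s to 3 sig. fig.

28.0 μM/s

With α = 1 + [I]/Ki = 1 + 3.63/2.04 = 2.779, the competitive rate law is v = Vmax[S] / (αKm + [S]).
v = 51.0×0.204 / (2.779×0.0605 + 0.204) = 10.40/0.3722 = 28.0 μM/s.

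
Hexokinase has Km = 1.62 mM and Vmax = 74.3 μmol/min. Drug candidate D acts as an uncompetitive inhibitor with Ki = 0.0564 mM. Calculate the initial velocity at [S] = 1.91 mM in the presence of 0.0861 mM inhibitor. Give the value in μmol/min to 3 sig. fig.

With α = 1 + [I]/Ki = 1 + 0.0861/0.0564 = 2.527, the uncompetitive rate law is v = (Vmax/α)·[S] / (Km/α + [S]).
v = (74.3/2.527)×1.91 / (1.62/2.527 + 1.91) = 56.17/2.551 = 22.0 μmol/min.

22.0 μmol/min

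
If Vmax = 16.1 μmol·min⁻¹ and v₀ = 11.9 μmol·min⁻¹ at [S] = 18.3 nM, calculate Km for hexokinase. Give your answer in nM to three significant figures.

6.46 nM

v/Vmax = 11.9/16.1 = 0.7391 = [S]/(Km+[S]).
So Km + [S] = [S]/0.7391 = 24.76 nM, giving Km = 24.76 − 18.3 = 6.46 nM.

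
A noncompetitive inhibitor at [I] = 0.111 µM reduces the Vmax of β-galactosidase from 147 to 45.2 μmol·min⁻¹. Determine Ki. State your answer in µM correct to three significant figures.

0.0493 µM

Noncompetitive: Vmax,app = Vmax/α with α = 1 + [I]/Ki.
α = Vmax/Vmax,app = 147/45.2 = 3.252.
Since α = 1 + [I]/Ki, [I]/Ki = 3.252 − 1 = 2.252 and Ki = 0.111/2.252 = 0.0493 µM.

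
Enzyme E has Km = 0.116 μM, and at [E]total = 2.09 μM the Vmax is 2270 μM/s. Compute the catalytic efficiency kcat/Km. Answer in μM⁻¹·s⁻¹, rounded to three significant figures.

9360 μM⁻¹·s⁻¹

kcat = Vmax/[E]total = 2270/2.09 = 1090 s⁻¹.
kcat/Km = 1090/0.116 = 9360 μM⁻¹·s⁻¹.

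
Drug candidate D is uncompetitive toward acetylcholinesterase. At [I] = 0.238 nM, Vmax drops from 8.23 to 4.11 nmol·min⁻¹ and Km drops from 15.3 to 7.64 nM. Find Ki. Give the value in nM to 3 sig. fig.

0.237 nM

Uncompetitive: Vmax,app = Vmax/α (and Km,app = Km/α) with α = 1 + [I]/Ki.
α = Vmax/Vmax,app = 8.23/4.11 = 2.002.
Since α = 1 + [I]/Ki, [I]/Ki = 2.002 − 1 = 1.002 and Ki = 0.238/1.002 = 0.237 nM.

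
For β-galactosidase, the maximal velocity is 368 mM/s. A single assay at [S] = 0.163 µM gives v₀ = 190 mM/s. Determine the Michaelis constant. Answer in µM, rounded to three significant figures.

v/Vmax = 190/368 = 0.5163 = [S]/(Km+[S]).
So Km + [S] = [S]/0.5163 = 0.3157 µM, giving Km = 0.3157 − 0.163 = 0.153 µM.

0.153 µM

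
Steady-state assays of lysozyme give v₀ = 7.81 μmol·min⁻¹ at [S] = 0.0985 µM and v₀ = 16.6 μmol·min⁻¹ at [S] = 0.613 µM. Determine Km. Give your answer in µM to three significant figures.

0.168 µM

From v = Vmax[S]/(Km+[S]), each point gives Vmax = v(Km+[S])/[S].
Equating: 7.81(Km+0.0985)/0.0985 = 16.6(Km+0.613)/0.613.
79.29·Km + 7.81 = 27.08·Km + 16.6, so (79.29 − 27.08)·Km = 16.6 − 7.81.
Km = 8.790/52.21 = 0.168 µM; then Vmax = 7.81(0.168+0.0985)/0.0985 = 21.2 μmol·min⁻¹.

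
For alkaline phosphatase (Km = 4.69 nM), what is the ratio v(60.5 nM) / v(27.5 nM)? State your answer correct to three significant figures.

The fractional saturations are [S]/(Km+[S]) = 27.5/32.19 = 0.8543 and 60.5/65.19 = 0.9281.
v₂/v₁ is just their ratio: 0.9281/0.8543 = 1.09.

1.09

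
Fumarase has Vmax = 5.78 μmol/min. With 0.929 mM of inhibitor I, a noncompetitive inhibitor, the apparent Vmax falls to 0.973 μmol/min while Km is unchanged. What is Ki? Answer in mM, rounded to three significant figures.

0.188 mM

Noncompetitive: Vmax,app = Vmax/α with α = 1 + [I]/Ki.
α = Vmax/Vmax,app = 5.78/0.973 = 5.940.
Since α = 1 + [I]/Ki, [I]/Ki = 5.940 − 1 = 4.940 and Ki = 0.929/4.940 = 0.188 mM.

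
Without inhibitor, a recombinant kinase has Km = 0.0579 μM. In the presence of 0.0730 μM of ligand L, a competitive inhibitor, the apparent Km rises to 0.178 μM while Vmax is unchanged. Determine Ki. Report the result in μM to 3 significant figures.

0.0352 μM

Competitive: Km,app = α·Km with α = 1 + [I]/Ki.
α = Km,app/Km = 0.178/0.0579 = 3.074.
Since α = 1 + [I]/Ki, [I]/Ki = 3.074 − 1 = 2.074 and Ki = 0.0730/2.074 = 0.0352 μM.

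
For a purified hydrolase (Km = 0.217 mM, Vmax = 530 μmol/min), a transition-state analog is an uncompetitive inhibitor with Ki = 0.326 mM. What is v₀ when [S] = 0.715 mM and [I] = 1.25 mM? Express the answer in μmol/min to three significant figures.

103 μmol/min

With α = 1 + [I]/Ki = 1 + 1.25/0.326 = 4.834, the uncompetitive rate law is v = (Vmax/α)·[S] / (Km/α + [S]).
v = (530/4.834)×0.715 / (0.217/4.834 + 0.715) = 78.39/0.7599 = 103 μmol/min.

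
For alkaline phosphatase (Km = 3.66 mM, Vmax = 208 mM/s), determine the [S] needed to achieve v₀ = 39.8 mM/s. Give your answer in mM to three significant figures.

Rearranging v = Vmax[S]/(Km+[S]) gives [S] = Km·v/(Vmax − v).
[S] = 3.66 × 39.8 / (208 − 39.8) = 145.7/168.2 = 0.866 mM.

0.866 mM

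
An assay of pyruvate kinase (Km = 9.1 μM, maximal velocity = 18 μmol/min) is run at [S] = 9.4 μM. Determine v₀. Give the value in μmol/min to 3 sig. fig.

9.15 μmol/min

v = Vmax·[S]/(Km + [S]) = 18 × 9.4 / (9.1 + 9.4)
  = 169.2 / 18.50 = 9.15 μmol/min.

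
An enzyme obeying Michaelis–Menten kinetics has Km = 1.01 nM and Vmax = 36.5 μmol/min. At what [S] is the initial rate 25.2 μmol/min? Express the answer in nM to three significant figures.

The required fractional saturation is v/Vmax = 25.2/36.5 = 0.6904.
Then [S]/(Km+[S]) = 0.6904 ⇒ [S] = 1.01 × 0.6904/(1 − 0.6904) = 2.25 nM.

2.25 nM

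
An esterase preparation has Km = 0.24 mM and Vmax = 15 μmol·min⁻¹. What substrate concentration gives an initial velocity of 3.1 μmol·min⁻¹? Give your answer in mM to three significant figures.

0.0625 mM

The required fractional saturation is v/Vmax = 3.1/15 = 0.2067.
Then [S]/(Km+[S]) = 0.2067 ⇒ [S] = 0.24 × 0.2067/(1 − 0.2067) = 0.0625 mM.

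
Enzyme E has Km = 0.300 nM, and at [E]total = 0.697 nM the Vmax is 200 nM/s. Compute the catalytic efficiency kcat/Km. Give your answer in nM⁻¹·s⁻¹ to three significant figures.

956 nM⁻¹·s⁻¹

kcat = Vmax/[E]total = 200/0.697 = 287 s⁻¹.
kcat/Km = 287/0.300 = 956 nM⁻¹·s⁻¹.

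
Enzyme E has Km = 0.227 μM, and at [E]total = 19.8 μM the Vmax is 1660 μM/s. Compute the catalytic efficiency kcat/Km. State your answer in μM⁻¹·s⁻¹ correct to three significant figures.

kcat = Vmax/[E]total = 1660/19.8 = 83.8 s⁻¹.
kcat/Km = 83.8/0.227 = 369 μM⁻¹·s⁻¹.

369 μM⁻¹·s⁻¹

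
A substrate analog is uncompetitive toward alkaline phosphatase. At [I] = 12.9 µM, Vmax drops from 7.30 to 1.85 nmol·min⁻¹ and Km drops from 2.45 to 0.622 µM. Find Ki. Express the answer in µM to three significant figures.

Uncompetitive: Vmax,app = Vmax/α (and Km,app = Km/α) with α = 1 + [I]/Ki.
α = Vmax/Vmax,app = 7.30/1.85 = 3.946.
Ki = [I]/(α − 1) = 12.9/2.946 = 4.38 µM.

4.38 µM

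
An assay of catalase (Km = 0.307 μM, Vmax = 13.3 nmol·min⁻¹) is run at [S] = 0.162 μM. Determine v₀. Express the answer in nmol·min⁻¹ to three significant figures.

[S]/(Km+[S]) = 0.162/0.4690 = 0.3454, the fractional saturation.
v = 0.3454 × Vmax = 0.3454 × 13.3 = 4.59 nmol·min⁻¹.

4.59 nmol·min⁻¹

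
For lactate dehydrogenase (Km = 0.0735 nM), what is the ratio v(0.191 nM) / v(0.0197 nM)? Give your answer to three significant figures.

The fractional saturations are [S]/(Km+[S]) = 0.0197/0.09320 = 0.2114 and 0.191/0.2645 = 0.7221.
v₂/v₁ is just their ratio: 0.7221/0.2114 = 3.42.

3.42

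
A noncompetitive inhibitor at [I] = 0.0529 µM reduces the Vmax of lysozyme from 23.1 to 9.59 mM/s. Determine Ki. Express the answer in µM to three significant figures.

Noncompetitive: Vmax,app = Vmax/α with α = 1 + [I]/Ki.
α = Vmax/Vmax,app = 23.1/9.59 = 2.409.
Since α = 1 + [I]/Ki, [I]/Ki = 2.409 − 1 = 1.409 and Ki = 0.0529/1.409 = 0.0376 µM.

0.0376 µM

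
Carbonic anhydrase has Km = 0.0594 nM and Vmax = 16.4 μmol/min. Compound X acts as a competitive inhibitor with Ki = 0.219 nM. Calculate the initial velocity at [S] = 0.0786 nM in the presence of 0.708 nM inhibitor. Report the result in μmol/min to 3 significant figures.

α = 1 + [I]/Ki = 1 + 0.708/0.219 = 4.233.
For a competitive inhibitor, Vmax is unchanged and the apparent Km becomes α·Km: Km,app = 0.251 nM, Vmax,app = 16.4 μmol/min.
v = Vmax,app·[S]/(Km,app + [S]) = 16.4 × 0.0786/(0.251 + 0.0786) = 3.91 μmol/min.

3.91 μmol/min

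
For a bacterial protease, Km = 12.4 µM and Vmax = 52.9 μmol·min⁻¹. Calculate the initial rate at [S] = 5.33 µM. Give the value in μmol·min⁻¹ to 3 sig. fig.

v = Vmax·[S]/(Km + [S]) = 52.9 × 5.33 / (12.4 + 5.33)
  = 282.0 / 17.73 = 15.9 μmol·min⁻¹.

15.9 μmol·min⁻¹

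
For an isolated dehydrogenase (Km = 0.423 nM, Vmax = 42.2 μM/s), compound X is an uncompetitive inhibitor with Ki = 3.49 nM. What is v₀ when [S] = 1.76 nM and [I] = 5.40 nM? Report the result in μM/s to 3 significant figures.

15.1 μM/s

α = 1 + [I]/Ki = 1 + 5.40/3.49 = 2.547.
For an uncompetitive inhibitor, both parameters are divided by α, giving Vmax/α and Km/α: Km,app = 0.166 nM, Vmax,app = 16.6 μM/s.
v = Vmax,app·[S]/(Km,app + [S]) = 16.6 × 1.76/(0.166 + 1.76) = 15.1 μM/s.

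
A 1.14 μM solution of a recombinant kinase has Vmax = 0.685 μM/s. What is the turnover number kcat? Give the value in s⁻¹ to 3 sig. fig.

kcat = Vmax/[E]total = 0.685 μM/s / 1.14 μM = 0.601 s⁻¹.

0.601 s⁻¹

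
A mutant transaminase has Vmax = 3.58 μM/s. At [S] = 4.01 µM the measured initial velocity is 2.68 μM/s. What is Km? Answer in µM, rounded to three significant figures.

From v = Vmax[S]/(Km+[S]), Km = [S](Vmax − v)/v.
Km = 4.01 × (3.58 − 2.68) / 2.68 = 3.609/2.68 = 1.35 µM.

1.35 µM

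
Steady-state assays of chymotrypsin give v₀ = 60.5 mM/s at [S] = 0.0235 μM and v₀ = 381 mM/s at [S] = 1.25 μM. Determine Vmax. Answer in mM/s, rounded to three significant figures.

424 mM/s

From v = Vmax[S]/(Km+[S]), each point gives Vmax = v(Km+[S])/[S].
Equating: 60.5(Km+0.0235)/0.0235 = 381(Km+1.25)/1.25.
2574·Km + 60.5 = 304.8·Km + 381, so (2574 − 304.8)·Km = 381 − 60.5.
Km = 320.5/2270 = 0.141 μM; then Vmax = 60.5(0.141+0.0235)/0.0235 = 424 mM/s.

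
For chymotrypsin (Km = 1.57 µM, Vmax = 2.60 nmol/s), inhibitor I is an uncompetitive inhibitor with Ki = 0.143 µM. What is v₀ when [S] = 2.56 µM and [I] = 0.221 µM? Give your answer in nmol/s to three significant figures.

With α = 1 + [I]/Ki = 1 + 0.221/0.143 = 2.545, the uncompetitive rate law is v = (Vmax/α)·[S] / (Km/α + [S]).
v = (2.60/2.545)×2.56 / (1.57/2.545 + 2.56) = 2.615/3.177 = 0.823 nmol/s.

0.823 nmol/s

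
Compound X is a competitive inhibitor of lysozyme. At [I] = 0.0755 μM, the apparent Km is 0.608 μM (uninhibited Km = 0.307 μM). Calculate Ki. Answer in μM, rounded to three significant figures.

Competitive: Km,app = α·Km with α = 1 + [I]/Ki.
α = Km,app/Km = 0.608/0.307 = 1.980.
Since α = 1 + [I]/Ki, [I]/Ki = 1.980 − 1 = 0.9805 and Ki = 0.0755/0.9805 = 0.0770 μM.

0.0770 μM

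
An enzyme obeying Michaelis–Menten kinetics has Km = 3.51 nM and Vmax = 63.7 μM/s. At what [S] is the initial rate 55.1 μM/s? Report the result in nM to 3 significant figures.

Rearranging v = Vmax[S]/(Km+[S]) gives [S] = Km·v/(Vmax − v).
[S] = 3.51 × 55.1 / (63.7 − 55.1) = 193.4/8.600 = 22.5 nM.

22.5 nM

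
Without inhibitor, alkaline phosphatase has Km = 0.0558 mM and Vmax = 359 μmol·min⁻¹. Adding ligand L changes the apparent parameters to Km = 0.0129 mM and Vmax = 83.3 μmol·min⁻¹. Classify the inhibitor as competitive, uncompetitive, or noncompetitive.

uncompetitive

Both Km and Vmax decrease by the same factor (~4.31-fold) — characteristic of uncompetitive inhibition.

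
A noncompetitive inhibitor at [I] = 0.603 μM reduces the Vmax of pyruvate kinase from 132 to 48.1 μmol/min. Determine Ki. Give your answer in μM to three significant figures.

Noncompetitive: Vmax,app = Vmax/α with α = 1 + [I]/Ki.
α = Vmax/Vmax,app = 132/48.1 = 2.744.
Ki = [I]/(α − 1) = 0.603/1.744 = 0.346 μM.

0.346 μM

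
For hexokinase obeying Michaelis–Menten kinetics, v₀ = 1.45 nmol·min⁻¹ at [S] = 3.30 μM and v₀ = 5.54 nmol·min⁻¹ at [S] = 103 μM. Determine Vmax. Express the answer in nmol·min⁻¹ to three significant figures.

6.11 nmol·min⁻¹

In reciprocal form, 1/v = (Km/Vmax)·(1/[S]) + 1/Vmax. The two points give (1/[S], 1/v) = (0.3030, 0.6897) and (0.009709, 0.1805).
Slope = (0.6897 − 0.1805)/(0.3030 − 0.009709) = 1.736; intercept = 0.6897 − 1.736×0.3030 = 0.1637.
Vmax = 1/intercept = 6.11 nmol·min⁻¹; Km = slope × Vmax = 1.736 × 6.11 = 10.6 μM.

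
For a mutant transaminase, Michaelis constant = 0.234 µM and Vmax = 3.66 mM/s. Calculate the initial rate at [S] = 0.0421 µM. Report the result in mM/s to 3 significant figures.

v = Vmax·[S]/(Km + [S]) = 3.66 × 0.0421 / (0.234 + 0.0421)
  = 0.1541 / 0.2761 = 0.558 mM/s.

0.558 mM/s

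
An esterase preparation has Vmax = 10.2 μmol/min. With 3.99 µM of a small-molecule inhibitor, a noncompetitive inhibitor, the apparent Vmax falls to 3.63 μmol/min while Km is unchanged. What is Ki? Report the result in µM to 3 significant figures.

Noncompetitive: Vmax,app = Vmax/α with α = 1 + [I]/Ki.
α = Vmax/Vmax,app = 10.2/3.63 = 2.810.
Since α = 1 + [I]/Ki, [I]/Ki = 2.810 − 1 = 1.810 and Ki = 3.99/1.810 = 2.20 µM.

2.20 µM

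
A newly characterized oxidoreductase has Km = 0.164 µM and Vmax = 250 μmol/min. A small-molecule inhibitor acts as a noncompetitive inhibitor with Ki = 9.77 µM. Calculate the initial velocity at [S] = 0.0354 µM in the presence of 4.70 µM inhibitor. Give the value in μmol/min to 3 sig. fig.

30.0 μmol/min

α = 1 + [I]/Ki = 1 + 4.70/9.77 = 1.481.
For a noncompetitive inhibitor, Vmax is reduced to Vmax/α while Km is unchanged: Km,app = 0.164 µM, Vmax,app = 169 μmol/min.
v = Vmax,app·[S]/(Km,app + [S]) = 169 × 0.0354/(0.164 + 0.0354) = 30.0 μmol/min.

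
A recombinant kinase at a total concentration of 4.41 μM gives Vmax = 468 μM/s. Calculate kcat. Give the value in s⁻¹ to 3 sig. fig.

106 s⁻¹

kcat = Vmax/[E]total = 468 μM/s / 4.41 μM = 106 s⁻¹.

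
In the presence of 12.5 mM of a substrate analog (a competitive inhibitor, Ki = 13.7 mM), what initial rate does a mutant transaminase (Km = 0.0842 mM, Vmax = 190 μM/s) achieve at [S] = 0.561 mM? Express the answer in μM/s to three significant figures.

148 μM/s

With α = 1 + [I]/Ki = 1 + 12.5/13.7 = 1.912, the competitive rate law is v = Vmax[S] / (αKm + [S]).
v = 190×0.561 / (1.912×0.0842 + 0.561) = 106.6/0.7220 = 148 μM/s.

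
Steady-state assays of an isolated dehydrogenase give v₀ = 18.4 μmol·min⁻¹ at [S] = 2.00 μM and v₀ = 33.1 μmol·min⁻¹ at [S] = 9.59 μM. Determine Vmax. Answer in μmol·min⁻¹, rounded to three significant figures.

From v = Vmax[S]/(Km+[S]), each point gives Vmax = v(Km+[S])/[S].
Equating: 18.4(Km+2.00)/2.00 = 33.1(Km+9.59)/9.59.
9.200·Km + 18.4 = 3.452·Km + 33.1, so (9.200 − 3.452)·Km = 33.1 − 18.4.
Km = 14.70/5.748 = 2.56 μM; then Vmax = 18.4(2.56+2.00)/2.00 = 41.9 μmol·min⁻¹.

41.9 μmol·min⁻¹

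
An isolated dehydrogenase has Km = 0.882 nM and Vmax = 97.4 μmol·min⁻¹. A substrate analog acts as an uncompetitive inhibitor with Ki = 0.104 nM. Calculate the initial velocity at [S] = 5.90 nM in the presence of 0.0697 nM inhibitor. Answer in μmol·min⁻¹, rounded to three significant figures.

α = 1 + [I]/Ki = 1 + 0.0697/0.104 = 1.670.
For an uncompetitive inhibitor, both parameters are divided by α, giving Vmax/α and Km/α: Km,app = 0.528 nM, Vmax,app = 58.3 μmol·min⁻¹.
v = Vmax,app·[S]/(Km,app + [S]) = 58.3 × 5.90/(0.528 + 5.90) = 53.5 μmol·min⁻¹.

53.5 μmol·min⁻¹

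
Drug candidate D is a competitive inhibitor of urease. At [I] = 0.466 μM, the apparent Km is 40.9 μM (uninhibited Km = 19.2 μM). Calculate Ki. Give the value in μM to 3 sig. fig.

Competitive: Km,app = α·Km with α = 1 + [I]/Ki.
α = Km,app/Km = 40.9/19.2 = 2.130.
Ki = [I]/(α − 1) = 0.466/1.130 = 0.412 μM.

0.412 μM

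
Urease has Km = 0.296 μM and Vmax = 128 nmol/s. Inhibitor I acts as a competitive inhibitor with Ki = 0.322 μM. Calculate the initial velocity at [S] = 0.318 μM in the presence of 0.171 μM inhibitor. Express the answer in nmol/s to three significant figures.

52.8 nmol/s

α = 1 + [I]/Ki = 1 + 0.171/0.322 = 1.531.
For a competitive inhibitor, Vmax is unchanged and the apparent Km becomes α·Km: Km,app = 0.453 μM, Vmax,app = 128 nmol/s.
v = Vmax,app·[S]/(Km,app + [S]) = 128 × 0.318/(0.453 + 0.318) = 52.8 nmol/s.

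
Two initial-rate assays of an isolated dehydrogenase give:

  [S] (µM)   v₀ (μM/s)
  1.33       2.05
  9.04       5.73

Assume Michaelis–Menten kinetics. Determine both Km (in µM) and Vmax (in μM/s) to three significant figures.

Km = 4.06 µM; Vmax = 8.30 μM/s

In reciprocal form, 1/v = (Km/Vmax)·(1/[S]) + 1/Vmax. The two points give (1/[S], 1/v) = (0.7519, 0.4878) and (0.1106, 0.1745).
Slope = (0.4878 − 0.1745)/(0.7519 − 0.1106) = 0.4885; intercept = 0.4878 − 0.4885×0.7519 = 0.1205.
Vmax = 1/intercept = 8.30 μM/s; Km = slope × Vmax = 0.4885 × 8.30 = 4.06 µM.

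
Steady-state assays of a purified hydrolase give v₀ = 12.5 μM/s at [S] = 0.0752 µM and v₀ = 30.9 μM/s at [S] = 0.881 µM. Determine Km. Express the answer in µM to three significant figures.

0.140 µM

In reciprocal form, 1/v = (Km/Vmax)·(1/[S]) + 1/Vmax. The two points give (1/[S], 1/v) = (13.30, 0.08000) and (1.135, 0.03236).
Slope = (0.08000 − 0.03236)/(13.30 − 1.135) = 0.003917; intercept = 0.08000 − 0.003917×13.30 = 0.02792.
Vmax = 1/intercept = 35.8 μM/s; Km = slope × Vmax = 0.003917 × 35.8 = 0.140 µM.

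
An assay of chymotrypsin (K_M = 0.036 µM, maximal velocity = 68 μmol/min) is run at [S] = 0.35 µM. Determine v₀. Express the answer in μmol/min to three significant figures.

61.7 μmol/min

v = Vmax·[S]/(Km + [S]) = 68 × 0.35 / (0.036 + 0.35)
  = 23.80 / 0.3860 = 61.7 μmol/min.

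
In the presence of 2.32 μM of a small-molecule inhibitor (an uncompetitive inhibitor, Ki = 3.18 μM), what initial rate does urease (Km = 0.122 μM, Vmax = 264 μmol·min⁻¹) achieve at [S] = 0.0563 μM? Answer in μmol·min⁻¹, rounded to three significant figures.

With α = 1 + [I]/Ki = 1 + 2.32/3.18 = 1.730, the uncompetitive rate law is v = (Vmax/α)·[S] / (Km/α + [S]).
v = (264/1.730)×0.0563 / (0.122/1.730 + 0.0563) = 8.594/0.1268 = 67.8 μmol·min⁻¹.

67.8 μmol·min⁻¹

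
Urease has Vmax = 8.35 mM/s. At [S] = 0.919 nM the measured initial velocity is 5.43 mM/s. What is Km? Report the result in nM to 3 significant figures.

From v = Vmax[S]/(Km+[S]), Km = [S](Vmax − v)/v.
Km = 0.919 × (8.35 − 5.43) / 5.43 = 2.683/5.43 = 0.494 nM.

0.494 nM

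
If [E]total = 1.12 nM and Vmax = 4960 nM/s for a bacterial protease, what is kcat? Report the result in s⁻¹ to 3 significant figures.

4430 s⁻¹

kcat = Vmax/[E]total = 4960 nM/s / 1.12 nM = 4430 s⁻¹.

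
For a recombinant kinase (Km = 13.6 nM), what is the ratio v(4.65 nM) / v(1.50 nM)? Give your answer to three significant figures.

2.56

The fractional saturations are [S]/(Km+[S]) = 1.50/15.10 = 0.09934 and 4.65/18.25 = 0.2548.
v₂/v₁ is just their ratio: 0.2548/0.09934 = 2.56.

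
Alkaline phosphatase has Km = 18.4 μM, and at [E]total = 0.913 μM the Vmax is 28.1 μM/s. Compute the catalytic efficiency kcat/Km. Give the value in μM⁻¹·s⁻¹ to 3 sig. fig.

1.67 μM⁻¹·s⁻¹

kcat = Vmax/[E]total = 28.1/0.913 = 30.8 s⁻¹.
kcat/Km = 30.8/18.4 = 1.67 μM⁻¹·s⁻¹.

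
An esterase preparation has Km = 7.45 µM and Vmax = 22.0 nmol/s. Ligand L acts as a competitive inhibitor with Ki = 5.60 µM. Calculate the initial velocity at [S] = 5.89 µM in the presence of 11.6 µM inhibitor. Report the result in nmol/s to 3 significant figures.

4.50 nmol/s

With α = 1 + [I]/Ki = 1 + 11.6/5.60 = 3.071, the competitive rate law is v = Vmax[S] / (αKm + [S]).
v = 22.0×5.89 / (3.071×7.45 + 5.89) = 129.6/28.77 = 4.50 nmol/s.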